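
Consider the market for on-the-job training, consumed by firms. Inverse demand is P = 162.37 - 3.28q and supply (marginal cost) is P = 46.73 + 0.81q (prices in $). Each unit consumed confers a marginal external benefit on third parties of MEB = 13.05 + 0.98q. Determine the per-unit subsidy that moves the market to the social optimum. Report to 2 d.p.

Social marginal benefit = demand + MEB = 175.42 - 2.30q.
Set SMB = MC: 175.42 - 2.30q = 46.73 + 0.81q → q* = 41.3794.
The Pigouvian subsidy equals MEB at q*: 13.05 + 0.98×41.3794 = 53.6018.

subsidy = $53.60 per unit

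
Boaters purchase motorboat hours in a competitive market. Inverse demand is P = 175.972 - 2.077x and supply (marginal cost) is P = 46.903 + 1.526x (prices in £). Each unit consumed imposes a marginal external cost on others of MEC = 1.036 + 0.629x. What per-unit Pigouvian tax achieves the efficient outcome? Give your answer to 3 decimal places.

tax = £20.065 per unit

Social marginal benefit = demand − MEC = 174.936 - 2.706x.
Set SMB = MC: 174.936 - 2.706x = 46.903 + 1.526x → x* = 30.2535.
The Pigouvian tax equals MEC at x*: 1.036 + 0.629×30.2535 = 20.0655.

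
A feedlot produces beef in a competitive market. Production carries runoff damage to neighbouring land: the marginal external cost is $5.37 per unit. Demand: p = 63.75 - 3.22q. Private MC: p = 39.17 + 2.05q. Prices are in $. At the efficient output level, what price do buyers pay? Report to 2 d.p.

Social marginal cost = private MC + MEC = 44.54 + 2.05q.
Set SMC = demand: 44.54 + 2.05q = 63.75 - 3.22q → q* = 3.6452.
Consumer price on the demand curve at q*: 63.75 − 3.22×3.6452 = 52.0125.

P = $52.01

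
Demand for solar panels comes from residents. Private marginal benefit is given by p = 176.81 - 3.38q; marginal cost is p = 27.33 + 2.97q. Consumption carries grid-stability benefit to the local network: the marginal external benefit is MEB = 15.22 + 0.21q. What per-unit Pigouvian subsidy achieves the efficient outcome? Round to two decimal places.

subsidy = 20.85 per unit

Social marginal benefit = demand + MEB = 192.03 - 3.17q.
Set SMB = MC: 192.03 - 3.17q = 27.33 + 2.97q → q* = 26.8241.
The Pigouvian subsidy equals MEB at q*: 15.22 + 0.21×26.8241 = 20.8531.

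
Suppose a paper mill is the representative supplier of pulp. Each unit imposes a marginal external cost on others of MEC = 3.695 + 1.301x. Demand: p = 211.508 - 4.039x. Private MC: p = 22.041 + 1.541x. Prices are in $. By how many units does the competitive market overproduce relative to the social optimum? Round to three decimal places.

6.957 units

Market equilibrium (private): 22.041 + 1.541x = 211.508 - 4.039x → x_m = 33.9547.
Social marginal cost = private MC + MEC = 25.736 + 2.842x.
Set SMC = demand: 25.736 + 2.842x = 211.508 - 4.039x → x* = 26.9978.
Gap = |33.9547 − 26.9978| = 6.9569.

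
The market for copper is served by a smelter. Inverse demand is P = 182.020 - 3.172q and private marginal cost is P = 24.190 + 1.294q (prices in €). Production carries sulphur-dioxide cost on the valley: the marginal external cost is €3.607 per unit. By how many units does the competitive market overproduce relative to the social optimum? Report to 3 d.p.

Market equilibrium (private): 24.190 + 1.294q = 182.020 - 3.172q → q_m = 35.3403.
Social marginal cost = private MC + MEC = 27.797 + 1.294q.
Set SMC = demand: 27.797 + 1.294q = 182.020 - 3.172q → q* = 34.5327.
Gap = |35.3403 − 34.5327| = 0.8076.

0.808 units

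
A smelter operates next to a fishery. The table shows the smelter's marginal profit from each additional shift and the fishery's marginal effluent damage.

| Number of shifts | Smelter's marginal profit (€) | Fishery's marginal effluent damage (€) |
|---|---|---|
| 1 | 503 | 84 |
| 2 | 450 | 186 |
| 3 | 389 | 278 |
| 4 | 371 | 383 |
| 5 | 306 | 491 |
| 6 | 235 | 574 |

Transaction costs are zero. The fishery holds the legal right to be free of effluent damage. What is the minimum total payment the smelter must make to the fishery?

Efficient level: marginal profit ≥ marginal effluent damage through level 3, so k* = 3.
With the fishery holding the right, the smelter must at least compensate total damage at k*: 84 + 186 + 278 = 548.

€548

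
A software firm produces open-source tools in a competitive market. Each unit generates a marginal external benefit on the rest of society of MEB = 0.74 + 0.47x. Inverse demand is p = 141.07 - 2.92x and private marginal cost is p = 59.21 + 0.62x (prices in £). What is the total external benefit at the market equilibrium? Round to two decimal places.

£142.77

Market equilibrium (private): 59.21 + 0.62x = 141.07 - 2.92x → x_m = 23.1243.
Total external benefit = ∫₀^{x_m} (0.74 + 0.47x) dx = 0.74×23.1243 + ½×0.47×23.1243² = 142.7743.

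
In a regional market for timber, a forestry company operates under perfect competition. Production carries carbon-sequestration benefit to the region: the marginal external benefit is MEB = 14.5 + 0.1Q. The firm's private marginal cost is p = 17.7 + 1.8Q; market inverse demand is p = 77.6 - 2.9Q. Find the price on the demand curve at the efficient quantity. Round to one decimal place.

Social marginal cost = private MC − MEB = 3.2 + 1.7Q.
Set SMC = demand: 3.2 + 1.7Q = 77.6 - 2.9Q → Q* = 16.1739.
Consumer price on the demand curve at Q*: 77.6 − 2.9×16.1739 = 30.6957.

P = 30.7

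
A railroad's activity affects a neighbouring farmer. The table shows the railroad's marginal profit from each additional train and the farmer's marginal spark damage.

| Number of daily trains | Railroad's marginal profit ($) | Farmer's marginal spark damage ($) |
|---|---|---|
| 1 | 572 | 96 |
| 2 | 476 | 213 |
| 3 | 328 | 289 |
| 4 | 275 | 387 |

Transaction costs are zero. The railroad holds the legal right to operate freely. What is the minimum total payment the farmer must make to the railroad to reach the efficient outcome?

$275

Left alone the railroad would choose level 4 (marginal profit stays positive).
Efficient level: k* = 3 (marginal profit ≥ marginal spark damage through 3).
The farmer must at least cover the railroad's forgone profit from cutting 4→3: 275 = 275.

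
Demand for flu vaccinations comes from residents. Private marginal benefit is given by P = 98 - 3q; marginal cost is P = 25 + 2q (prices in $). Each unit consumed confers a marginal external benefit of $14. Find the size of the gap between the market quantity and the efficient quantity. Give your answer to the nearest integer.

3 units

Market equilibrium (private): 25 + 2q = 98 - 3q → q_m = 14.6000.
Social marginal benefit = demand + MEB = 112 - 3q.
Set SMB = MC: 112 - 3q = 25 + 2q → q* = 17.4000.
Gap = |14.6000 − 17.4000| = 2.8000.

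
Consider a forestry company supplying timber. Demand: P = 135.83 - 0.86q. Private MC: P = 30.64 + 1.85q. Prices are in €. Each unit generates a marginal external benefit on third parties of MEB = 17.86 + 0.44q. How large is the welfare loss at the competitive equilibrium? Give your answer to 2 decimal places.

DWL = €268.88

Market equilibrium (private): 30.64 + 1.85q = 135.83 - 0.86q → q_m = 38.8155.
Social marginal cost = private MC − MEB = 12.78 + 1.41q.
Set SMC = demand: 12.78 + 1.41q = 135.83 - 0.86q → q* = 54.2070.
The loss is the area between SMC and demand from q* to q_m; with linear curves that's a triangle of height MEB(q_m).
DWL = ½ × 15.3915 × 34.9388 = 268.8803.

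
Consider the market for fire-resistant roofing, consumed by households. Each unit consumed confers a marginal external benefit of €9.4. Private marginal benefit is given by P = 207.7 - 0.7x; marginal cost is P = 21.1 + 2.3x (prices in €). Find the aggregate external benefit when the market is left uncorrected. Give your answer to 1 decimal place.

€584.7

Market equilibrium (private): 21.1 + 2.3x = 207.7 - 0.7x → x_m = 62.2000.
Total external benefit = MEB × x_m = 9.4 × 62.2000 = 584.6800.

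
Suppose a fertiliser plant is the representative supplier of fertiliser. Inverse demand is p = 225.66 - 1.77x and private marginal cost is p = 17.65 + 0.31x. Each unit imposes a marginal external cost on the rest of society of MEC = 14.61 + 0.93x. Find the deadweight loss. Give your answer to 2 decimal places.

Market equilibrium (private): 17.65 + 0.31x = 225.66 - 1.77x → x_m = 100.0048.
Social marginal cost = private MC + MEC = 32.26 + 1.24x.
Set SMC = demand: 32.26 + 1.24x = 225.66 - 1.77x → x* = 64.2525.
Between x* and x_m the wedge SMC − demand runs linearly from 0 to MEC(x_m), so the loss is a triangle.
DWL = ½ × 35.7523 × 107.6145 = 1923.7329.

DWL = 1923.73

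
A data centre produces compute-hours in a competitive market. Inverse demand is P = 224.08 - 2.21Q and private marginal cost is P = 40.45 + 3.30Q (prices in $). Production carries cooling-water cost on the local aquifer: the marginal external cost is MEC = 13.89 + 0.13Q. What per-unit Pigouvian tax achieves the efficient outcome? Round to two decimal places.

Social marginal cost = private MC + MEC = 54.34 + 3.43Q.
Set SMC = demand: 54.34 + 3.43Q = 224.08 - 2.21Q → Q* = 30.0957.
The Pigouvian tax equals MEC at Q*: 13.89 + 0.13×30.0957 = 17.8024.

tax = $17.80 per unit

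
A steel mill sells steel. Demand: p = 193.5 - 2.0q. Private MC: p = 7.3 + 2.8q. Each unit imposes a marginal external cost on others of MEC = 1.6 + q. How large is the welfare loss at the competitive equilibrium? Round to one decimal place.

DWL = 140.6

Market equilibrium (private): 7.3 + 2.8q = 193.5 - 2.0q → q_m = 38.7917.
Social marginal cost = private MC + MEC = 8.9 + 3.8q.
Set SMC = demand: 8.9 + 3.8q = 193.5 - 2.0q → q* = 31.8276.
The welfare-loss triangle has base |q_m − q*| and height MEC(q_m) (the vertical gap between SMC and demand is zero at q* and MEC at q_m).
DWL = ½ × 6.9641 × 40.3917 = 140.6459.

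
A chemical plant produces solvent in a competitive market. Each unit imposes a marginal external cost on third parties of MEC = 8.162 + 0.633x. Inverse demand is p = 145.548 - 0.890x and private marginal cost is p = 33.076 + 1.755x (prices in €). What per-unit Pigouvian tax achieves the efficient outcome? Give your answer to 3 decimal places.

tax = €28.305 per unit

Social marginal cost = private MC + MEC = 41.238 + 2.388x.
Set SMC = demand: 41.238 + 2.388x = 145.548 - 0.890x → x* = 31.8212.
The Pigouvian tax equals MEC at x*: 8.162 + 0.633×31.8212 = 28.3048.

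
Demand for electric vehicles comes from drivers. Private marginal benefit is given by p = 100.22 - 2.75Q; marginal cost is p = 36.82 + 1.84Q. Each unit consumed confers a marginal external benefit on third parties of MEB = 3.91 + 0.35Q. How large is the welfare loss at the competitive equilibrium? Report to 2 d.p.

DWL = 9.02

Market equilibrium (private): 36.82 + 1.84Q = 100.22 - 2.75Q → Q_m = 13.8126.
Social marginal benefit = demand + MEB = 104.13 - 2.40Q.
Set SMB = MC: 104.13 - 2.40Q = 36.82 + 1.84Q → Q* = 15.8750.
Between Q* and Q_m the wedge SMB − MC runs linearly from 0 to MEB(Q_m), so the loss is a triangle.
DWL = ½ × 2.0624 × 8.7444 = 9.0172.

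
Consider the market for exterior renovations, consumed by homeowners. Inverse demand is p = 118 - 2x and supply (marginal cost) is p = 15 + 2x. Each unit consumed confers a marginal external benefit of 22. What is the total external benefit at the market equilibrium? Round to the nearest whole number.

567

Market equilibrium (private): 15 + 2x = 118 - 2x → x_m = 25.7500.
Total external benefit = MEB × x_m = 22 × 25.7500 = 566.5000.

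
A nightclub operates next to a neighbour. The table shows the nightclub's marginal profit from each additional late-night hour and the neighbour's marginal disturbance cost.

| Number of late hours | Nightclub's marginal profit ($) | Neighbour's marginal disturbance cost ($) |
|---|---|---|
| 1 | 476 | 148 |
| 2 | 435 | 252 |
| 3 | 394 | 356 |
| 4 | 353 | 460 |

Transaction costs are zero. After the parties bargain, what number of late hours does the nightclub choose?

Bargaining reaches the level where marginal profit last exceeds marginal disturbance cost.
That holds through level 3 (394 ≥ 356) but not at 4 (353 < 460).

3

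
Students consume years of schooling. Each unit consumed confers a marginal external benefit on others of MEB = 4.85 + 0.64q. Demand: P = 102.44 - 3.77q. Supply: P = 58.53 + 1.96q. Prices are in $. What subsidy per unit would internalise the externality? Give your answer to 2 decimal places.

subsidy = $10.98 per unit

Social marginal benefit = demand + MEB = 107.29 - 3.13q.
Set SMB = MC: 107.29 - 3.13q = 58.53 + 1.96q → q* = 9.5796.
The Pigouvian subsidy equals MEB at q*: 4.85 + 0.64×9.5796 = 10.9809.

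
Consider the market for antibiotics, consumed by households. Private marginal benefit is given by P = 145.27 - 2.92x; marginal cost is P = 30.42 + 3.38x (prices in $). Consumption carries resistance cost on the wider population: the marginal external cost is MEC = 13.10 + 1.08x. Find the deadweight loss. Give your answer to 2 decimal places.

Market equilibrium (private): 30.42 + 3.38x = 145.27 - 2.92x → x_m = 18.2302.
Social marginal benefit = demand − MEC = 132.17 - 4.00x.
Set SMB = MC: 132.17 - 4.00x = 30.42 + 3.38x → x* = 13.7873.
Between x* and x_m the wedge MC − SMB runs linearly from 0 to MEC(x_m), so the loss is a triangle.
DWL = ½ × 4.4429 × 32.7886 = 72.8382.

DWL = $72.84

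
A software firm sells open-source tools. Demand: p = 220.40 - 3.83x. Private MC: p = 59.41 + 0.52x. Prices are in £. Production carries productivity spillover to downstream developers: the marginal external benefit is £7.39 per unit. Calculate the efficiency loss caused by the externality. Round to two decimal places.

DWL = £6.28

Market equilibrium (private): 59.41 + 0.52x = 220.40 - 3.83x → x_m = 37.0092.
Social marginal cost = private MC − MEB = 52.02 + 0.52x.
Set SMC = demand: 52.02 + 0.52x = 220.40 - 3.83x → x* = 38.7080.
The loss is the area between SMC and demand from x* to x_m; with linear curves that's a triangle of height MEB(x_m).
DWL = ½ × 1.6988 × 7.3900 = 6.2771.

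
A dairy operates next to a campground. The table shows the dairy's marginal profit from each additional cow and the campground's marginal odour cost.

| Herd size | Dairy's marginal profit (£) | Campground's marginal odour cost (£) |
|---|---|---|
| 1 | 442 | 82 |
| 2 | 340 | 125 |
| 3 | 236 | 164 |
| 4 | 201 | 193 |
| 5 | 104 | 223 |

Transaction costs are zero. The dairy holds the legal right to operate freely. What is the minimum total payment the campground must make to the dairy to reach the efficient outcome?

Left alone the dairy would choose level 5 (marginal profit stays positive).
Efficient level: k* = 4 (marginal profit ≥ marginal odour cost through 4).
The campground must at least cover the dairy's forgone profit from cutting 5→4: 104 = 104.

£104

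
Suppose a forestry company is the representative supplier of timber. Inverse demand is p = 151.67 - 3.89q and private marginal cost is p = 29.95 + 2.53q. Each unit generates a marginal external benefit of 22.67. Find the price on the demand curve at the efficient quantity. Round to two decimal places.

Social marginal cost = private MC − MEB = 7.28 + 2.53q.
Set SMC = demand: 7.28 + 2.53q = 151.67 - 3.89q → q* = 22.4907.
Consumer price on the demand curve at q*: 151.67 − 3.89×22.4907 = 64.1812.

P = 64.18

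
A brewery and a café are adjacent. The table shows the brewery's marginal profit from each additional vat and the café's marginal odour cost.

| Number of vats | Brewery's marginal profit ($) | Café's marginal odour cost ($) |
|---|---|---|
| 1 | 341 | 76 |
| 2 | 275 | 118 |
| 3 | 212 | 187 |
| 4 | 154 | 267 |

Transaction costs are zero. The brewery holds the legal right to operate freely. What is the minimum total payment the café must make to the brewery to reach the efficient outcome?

$154

Left alone the brewery would choose level 4 (marginal profit stays positive).
Efficient level: k* = 3 (marginal profit ≥ marginal odour cost through 3).
The café must at least cover the brewery's forgone profit from cutting 4→3: 154 = 154.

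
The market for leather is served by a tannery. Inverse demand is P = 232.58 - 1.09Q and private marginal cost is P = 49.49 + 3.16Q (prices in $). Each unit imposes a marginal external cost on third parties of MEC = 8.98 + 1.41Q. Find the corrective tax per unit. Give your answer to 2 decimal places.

tax = $52.35 per unit

Social marginal cost = private MC + MEC = 58.47 + 4.57Q.
Set SMC = demand: 58.47 + 4.57Q = 232.58 - 1.09Q → Q* = 30.7615.
The Pigouvian tax equals MEC at Q*: 8.98 + 1.41×30.7615 = 52.3537.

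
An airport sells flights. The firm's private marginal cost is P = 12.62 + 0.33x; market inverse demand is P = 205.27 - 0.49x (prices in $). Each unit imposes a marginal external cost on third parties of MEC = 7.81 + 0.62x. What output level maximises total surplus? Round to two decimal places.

x* = 128.36

Social marginal cost = private MC + MEC = 20.43 + 0.95x.
Set SMC = demand: 20.43 + 0.95x = 205.27 - 0.49x → x* = 128.3611.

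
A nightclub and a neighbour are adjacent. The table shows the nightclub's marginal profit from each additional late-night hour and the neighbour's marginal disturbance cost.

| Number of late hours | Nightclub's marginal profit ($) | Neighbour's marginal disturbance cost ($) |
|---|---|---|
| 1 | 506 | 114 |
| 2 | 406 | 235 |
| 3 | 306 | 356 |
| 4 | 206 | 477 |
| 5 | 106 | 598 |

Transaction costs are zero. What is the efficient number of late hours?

Bargaining reaches the level where marginal profit last exceeds marginal disturbance cost.
That holds through level 2 (406 ≥ 235) but not at 3 (306 < 356).

2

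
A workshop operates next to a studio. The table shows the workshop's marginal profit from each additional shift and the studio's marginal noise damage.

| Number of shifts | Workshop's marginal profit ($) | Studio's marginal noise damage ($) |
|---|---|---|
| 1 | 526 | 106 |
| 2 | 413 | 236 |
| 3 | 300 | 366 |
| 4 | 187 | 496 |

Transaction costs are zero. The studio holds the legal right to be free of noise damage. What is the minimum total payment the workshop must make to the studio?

$342

Efficient level: marginal profit ≥ marginal noise damage through level 2, so k* = 2.
With the studio holding the right, the workshop must at least compensate total damage at k*: 106 + 236 = 342.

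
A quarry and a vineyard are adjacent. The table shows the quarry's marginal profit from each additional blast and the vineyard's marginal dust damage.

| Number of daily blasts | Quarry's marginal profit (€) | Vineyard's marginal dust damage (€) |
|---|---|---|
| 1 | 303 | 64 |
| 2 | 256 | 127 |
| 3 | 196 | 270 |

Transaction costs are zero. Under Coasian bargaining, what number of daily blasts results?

Bargaining reaches the level where marginal profit last exceeds marginal dust damage.
That holds through level 2 (256 ≥ 127) but not at 3 (196 < 270).

2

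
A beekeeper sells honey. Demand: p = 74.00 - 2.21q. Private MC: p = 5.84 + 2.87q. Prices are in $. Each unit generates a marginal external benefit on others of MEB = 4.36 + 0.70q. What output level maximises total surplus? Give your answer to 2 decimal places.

Social marginal cost = private MC − MEB = 1.48 + 2.17q.
Set SMC = demand: 1.48 + 2.17q = 74.00 - 2.21q → q* = 16.5571.

q* = 16.56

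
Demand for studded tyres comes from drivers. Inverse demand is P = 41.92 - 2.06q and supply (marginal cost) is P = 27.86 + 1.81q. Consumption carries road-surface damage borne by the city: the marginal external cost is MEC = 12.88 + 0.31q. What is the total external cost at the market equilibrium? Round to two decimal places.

Market equilibrium (private): 27.86 + 1.81q = 41.92 - 2.06q → q_m = 3.6331.
Total external cost = ∫₀^{q_m} (12.88 + 0.31q) dq = 12.88×3.6331 + ½×0.31×3.6331² = 48.8402.

48.84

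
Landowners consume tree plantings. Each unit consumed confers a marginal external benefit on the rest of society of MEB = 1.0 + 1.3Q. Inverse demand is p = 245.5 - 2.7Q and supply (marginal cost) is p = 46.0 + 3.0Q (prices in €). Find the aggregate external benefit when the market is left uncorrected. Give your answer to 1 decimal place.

Market equilibrium (private): 46.0 + 3.0Q = 245.5 - 2.7Q → Q_m = 35.0000.
Total external benefit = ∫₀^{Q_m} (1.0 + 1.3Q) dQ = 1.0×35.0000 + ½×1.3×35.0000² = 831.2500.

€831.3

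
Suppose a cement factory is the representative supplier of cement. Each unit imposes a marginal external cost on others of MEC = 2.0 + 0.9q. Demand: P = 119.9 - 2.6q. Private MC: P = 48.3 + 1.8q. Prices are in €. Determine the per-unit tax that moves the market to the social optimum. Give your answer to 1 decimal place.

Social marginal cost = private MC + MEC = 50.3 + 2.7q.
Set SMC = demand: 50.3 + 2.7q = 119.9 - 2.6q → q* = 13.1321.
The Pigouvian tax equals MEC at q*: 2.0 + 0.9×13.1321 = 13.8189.

tax = €13.8 per unit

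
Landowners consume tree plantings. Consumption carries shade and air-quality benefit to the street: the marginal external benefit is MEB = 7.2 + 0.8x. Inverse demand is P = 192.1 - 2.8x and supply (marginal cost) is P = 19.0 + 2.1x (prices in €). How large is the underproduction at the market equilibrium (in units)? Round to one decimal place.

Market equilibrium (private): 19.0 + 2.1x = 192.1 - 2.8x → x_m = 35.3265.
Social marginal benefit = demand + MEB = 199.3 - 2.0x.
Set SMB = MC: 199.3 - 2.0x = 19.0 + 2.1x → x* = 43.9756.
Gap = |35.3265 − 43.9756| = 8.6491.

8.6 units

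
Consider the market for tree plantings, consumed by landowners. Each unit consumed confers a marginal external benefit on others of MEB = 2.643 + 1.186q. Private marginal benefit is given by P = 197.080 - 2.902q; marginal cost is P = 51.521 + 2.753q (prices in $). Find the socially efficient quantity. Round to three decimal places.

q* = 33.162

Social marginal benefit = demand + MEB = 199.723 - 1.716q.
Set SMB = MC: 199.723 - 1.716q = 51.521 + 2.753q → q* = 33.1622.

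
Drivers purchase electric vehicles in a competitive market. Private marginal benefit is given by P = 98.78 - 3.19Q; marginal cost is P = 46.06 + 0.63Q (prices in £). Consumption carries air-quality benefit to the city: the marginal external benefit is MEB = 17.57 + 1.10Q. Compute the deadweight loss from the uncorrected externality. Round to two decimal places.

DWL = £197.18

Market equilibrium (private): 46.06 + 0.63Q = 98.78 - 3.19Q → Q_m = 13.8010.
Social marginal benefit = demand + MEB = 116.35 - 2.09Q.
Set SMB = MC: 116.35 - 2.09Q = 46.06 + 0.63Q → Q* = 25.8419.
Between Q* and Q_m the wedge SMB − MC runs linearly from 0 to MEB(Q_m), so the loss is a triangle.
DWL = ½ × 12.0409 × 32.7512 = 197.1770.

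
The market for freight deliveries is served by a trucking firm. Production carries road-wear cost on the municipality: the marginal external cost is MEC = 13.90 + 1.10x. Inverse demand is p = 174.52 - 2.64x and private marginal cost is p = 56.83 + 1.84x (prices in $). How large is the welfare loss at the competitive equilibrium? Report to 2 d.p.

DWL = $164.12

Market equilibrium (private): 56.83 + 1.84x = 174.52 - 2.64x → x_m = 26.2701.
Social marginal cost = private MC + MEC = 70.73 + 2.94x.
Set SMC = demand: 70.73 + 2.94x = 174.52 - 2.64x → x* = 18.6004.
The welfare-loss triangle has base |x_m − x*| and height MEC(x_m) (the vertical gap between SMC and demand is zero at x* and MEC at x_m).
DWL = ½ × 7.6697 × 42.7971 = 164.1205.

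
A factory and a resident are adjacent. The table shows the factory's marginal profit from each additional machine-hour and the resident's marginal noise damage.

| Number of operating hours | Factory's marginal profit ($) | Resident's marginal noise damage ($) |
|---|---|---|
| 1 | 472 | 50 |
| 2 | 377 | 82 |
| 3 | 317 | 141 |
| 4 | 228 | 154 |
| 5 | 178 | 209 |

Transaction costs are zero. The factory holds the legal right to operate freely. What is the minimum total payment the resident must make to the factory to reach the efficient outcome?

Left alone the factory would choose level 5 (marginal profit stays positive).
Efficient level: k* = 4 (marginal profit ≥ marginal noise damage through 4).
The resident must at least cover the factory's forgone profit from cutting 5→4: 178 = 178.

$178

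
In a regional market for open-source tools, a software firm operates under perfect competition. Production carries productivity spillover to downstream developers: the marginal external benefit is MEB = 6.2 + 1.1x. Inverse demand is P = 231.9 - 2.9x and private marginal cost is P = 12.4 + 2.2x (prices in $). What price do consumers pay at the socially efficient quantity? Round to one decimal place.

Social marginal cost = private MC − MEB = 6.2 + 1.1x.
Set SMC = demand: 6.2 + 1.1x = 231.9 - 2.9x → x* = 56.4250.
Consumer price on the demand curve at x*: 231.9 − 2.9×56.4250 = 68.2675.

P = $68.3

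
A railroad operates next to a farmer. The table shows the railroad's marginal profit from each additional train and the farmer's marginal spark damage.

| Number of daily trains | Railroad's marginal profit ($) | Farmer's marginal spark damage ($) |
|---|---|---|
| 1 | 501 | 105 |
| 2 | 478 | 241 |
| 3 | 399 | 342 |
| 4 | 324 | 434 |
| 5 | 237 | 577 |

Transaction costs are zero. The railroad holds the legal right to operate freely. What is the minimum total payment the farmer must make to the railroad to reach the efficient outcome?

Left alone the railroad would choose level 5 (marginal profit stays positive).
Efficient level: k* = 3 (marginal profit ≥ marginal spark damage through 3).
The farmer must at least cover the railroad's forgone profit from cutting 5→3: 324 + 237 = 561.

$561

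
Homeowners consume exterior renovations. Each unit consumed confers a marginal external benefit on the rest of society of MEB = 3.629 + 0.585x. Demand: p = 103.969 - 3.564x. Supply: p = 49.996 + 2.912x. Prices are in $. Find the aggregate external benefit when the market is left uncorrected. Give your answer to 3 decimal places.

$50.562

Market equilibrium (private): 49.996 + 2.912x = 103.969 - 3.564x → x_m = 8.3343.
Total external benefit = ∫₀^{x_m} (3.629 + 0.585x) dx = 3.629×8.3343 + ½×0.585×8.3343² = 50.5624.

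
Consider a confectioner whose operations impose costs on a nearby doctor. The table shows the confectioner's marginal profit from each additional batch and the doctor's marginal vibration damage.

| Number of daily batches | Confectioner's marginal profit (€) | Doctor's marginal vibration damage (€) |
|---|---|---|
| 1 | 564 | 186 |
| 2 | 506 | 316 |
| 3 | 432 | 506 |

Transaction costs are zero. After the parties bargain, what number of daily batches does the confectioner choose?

2

Bargaining reaches the level where marginal profit last exceeds marginal vibration damage.
That holds through level 2 (506 ≥ 316) but not at 3 (432 < 506).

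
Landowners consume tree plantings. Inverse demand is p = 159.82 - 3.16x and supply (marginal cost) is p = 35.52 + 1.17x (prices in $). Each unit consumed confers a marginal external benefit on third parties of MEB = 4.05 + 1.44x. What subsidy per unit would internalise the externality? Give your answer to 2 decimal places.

subsidy = $68.00 per unit

Social marginal benefit = demand + MEB = 163.87 - 1.72x.
Set SMB = MC: 163.87 - 1.72x = 35.52 + 1.17x → x* = 44.4118.
The Pigouvian subsidy equals MEB at x*: 4.05 + 1.44×44.4118 = 68.0030.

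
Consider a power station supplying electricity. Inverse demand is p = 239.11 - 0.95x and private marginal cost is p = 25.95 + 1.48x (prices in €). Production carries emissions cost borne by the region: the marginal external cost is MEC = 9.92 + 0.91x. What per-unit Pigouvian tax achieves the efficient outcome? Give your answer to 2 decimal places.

tax = €65.29 per unit

Social marginal cost = private MC + MEC = 35.87 + 2.39x.
Set SMC = demand: 35.87 + 2.39x = 239.11 - 0.95x → x* = 60.8503.
The Pigouvian tax equals MEC at x*: 9.92 + 0.91×60.8503 = 65.2938.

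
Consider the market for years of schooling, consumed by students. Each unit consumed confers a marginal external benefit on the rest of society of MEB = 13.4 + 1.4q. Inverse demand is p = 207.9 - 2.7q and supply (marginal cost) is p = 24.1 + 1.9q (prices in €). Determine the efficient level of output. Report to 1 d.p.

q* = 61.6

Social marginal benefit = demand + MEB = 221.3 - 1.3q.
Set SMB = MC: 221.3 - 1.3q = 24.1 + 1.9q → q* = 61.6250.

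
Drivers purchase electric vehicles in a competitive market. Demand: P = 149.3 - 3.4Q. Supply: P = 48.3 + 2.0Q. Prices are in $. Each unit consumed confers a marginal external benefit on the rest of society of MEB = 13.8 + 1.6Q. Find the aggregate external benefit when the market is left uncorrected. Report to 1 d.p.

Market equilibrium (private): 48.3 + 2.0Q = 149.3 - 3.4Q → Q_m = 18.7037.
Total external benefit = ∫₀^{Q_m} (13.8 + 1.6Q) dQ = 13.8×18.7037 + ½×1.6×18.7037² = 537.9738.

$538.0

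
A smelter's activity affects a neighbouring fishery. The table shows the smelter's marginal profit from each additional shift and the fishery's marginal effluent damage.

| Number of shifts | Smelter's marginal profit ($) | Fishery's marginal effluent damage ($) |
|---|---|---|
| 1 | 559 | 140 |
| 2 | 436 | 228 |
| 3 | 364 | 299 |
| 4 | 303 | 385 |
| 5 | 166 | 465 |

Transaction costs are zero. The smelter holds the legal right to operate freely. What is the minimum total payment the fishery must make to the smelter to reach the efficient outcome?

$469

Left alone the smelter would choose level 5 (marginal profit stays positive).
Efficient level: k* = 3 (marginal profit ≥ marginal effluent damage through 3).
The fishery must at least cover the smelter's forgone profit from cutting 5→3: 303 + 166 = 469.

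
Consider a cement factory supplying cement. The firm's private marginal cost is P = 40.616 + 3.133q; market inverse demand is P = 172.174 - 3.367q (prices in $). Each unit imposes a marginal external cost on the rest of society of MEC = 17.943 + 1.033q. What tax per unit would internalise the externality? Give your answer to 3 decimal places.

Social marginal cost = private MC + MEC = 58.559 + 4.166q.
Set SMC = demand: 58.559 + 4.166q = 172.174 - 3.367q → q* = 15.0823.
The Pigouvian tax equals MEC at q*: 17.943 + 1.033×15.0823 = 33.5230.

tax = $33.523 per unit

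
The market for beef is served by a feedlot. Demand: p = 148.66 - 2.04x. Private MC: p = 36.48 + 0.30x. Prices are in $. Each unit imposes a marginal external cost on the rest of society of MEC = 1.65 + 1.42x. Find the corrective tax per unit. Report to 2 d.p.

tax = $43.39 per unit

Social marginal cost = private MC + MEC = 38.13 + 1.72x.
Set SMC = demand: 38.13 + 1.72x = 148.66 - 2.04x → x* = 29.3963.
The Pigouvian tax equals MEC at x*: 1.65 + 1.42×29.3963 = 43.3927.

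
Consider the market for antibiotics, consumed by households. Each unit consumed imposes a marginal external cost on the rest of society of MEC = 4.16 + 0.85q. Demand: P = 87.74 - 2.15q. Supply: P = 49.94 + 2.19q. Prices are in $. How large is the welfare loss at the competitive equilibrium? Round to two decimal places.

Market equilibrium (private): 49.94 + 2.19q = 87.74 - 2.15q → q_m = 8.7097.
Social marginal benefit = demand − MEC = 83.58 - 3.00q.
Set SMB = MC: 83.58 - 3.00q = 49.94 + 2.19q → q* = 6.4817.
The loss is the area between SMB and MC from q* to q_m; with linear curves that's a triangle of height MEC(q_m).
DWL = ½ × 2.2280 × 11.5632 = 12.8814.

DWL = $12.88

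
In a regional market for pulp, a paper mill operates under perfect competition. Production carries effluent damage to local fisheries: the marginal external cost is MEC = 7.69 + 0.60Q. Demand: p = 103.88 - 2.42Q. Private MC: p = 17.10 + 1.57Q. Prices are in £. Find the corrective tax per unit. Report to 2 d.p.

tax = £18.03 per unit

Social marginal cost = private MC + MEC = 24.79 + 2.17Q.
Set SMC = demand: 24.79 + 2.17Q = 103.88 - 2.42Q → Q* = 17.2309.
The Pigouvian tax equals MEC at Q*: 7.69 + 0.60×17.2309 = 18.0285.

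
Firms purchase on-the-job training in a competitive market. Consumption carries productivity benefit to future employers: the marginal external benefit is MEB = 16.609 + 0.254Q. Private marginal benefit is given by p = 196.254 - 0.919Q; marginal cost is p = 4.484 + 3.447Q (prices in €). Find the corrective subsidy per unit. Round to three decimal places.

Social marginal benefit = demand + MEB = 212.863 - 0.665Q.
Set SMB = MC: 212.863 - 0.665Q = 4.484 + 3.447Q → Q* = 50.6758.
The Pigouvian subsidy equals MEB at Q*: 16.609 + 0.254×50.6758 = 29.4807.

subsidy = €29.481 per unit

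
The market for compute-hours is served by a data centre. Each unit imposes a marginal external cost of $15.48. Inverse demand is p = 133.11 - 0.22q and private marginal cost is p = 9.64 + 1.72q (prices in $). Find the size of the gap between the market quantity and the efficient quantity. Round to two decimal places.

Market equilibrium (private): 9.64 + 1.72q = 133.11 - 0.22q → q_m = 63.6443.
Social marginal cost = private MC + MEC = 25.12 + 1.72q.
Set SMC = demand: 25.12 + 1.72q = 133.11 - 0.22q → q* = 55.6649.
Gap = |63.6443 − 55.6649| = 7.9794.

7.98 units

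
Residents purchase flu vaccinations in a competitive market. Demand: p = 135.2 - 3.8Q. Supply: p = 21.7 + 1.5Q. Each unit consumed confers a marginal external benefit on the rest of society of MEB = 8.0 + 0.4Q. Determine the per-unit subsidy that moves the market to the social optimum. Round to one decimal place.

subsidy = 17.9 per unit

Social marginal benefit = demand + MEB = 143.2 - 3.4Q.
Set SMB = MC: 143.2 - 3.4Q = 21.7 + 1.5Q → Q* = 24.7959.
The Pigouvian subsidy equals MEB at Q*: 8.0 + 0.4×24.7959 = 17.9184.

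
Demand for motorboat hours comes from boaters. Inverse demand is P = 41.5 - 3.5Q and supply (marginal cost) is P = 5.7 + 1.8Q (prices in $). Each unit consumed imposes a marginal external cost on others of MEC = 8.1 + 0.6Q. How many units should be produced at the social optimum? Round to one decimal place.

Q* = 4.7

Social marginal benefit = demand − MEC = 33.4 - 4.1Q.
Set SMB = MC: 33.4 - 4.1Q = 5.7 + 1.8Q → Q* = 4.6949.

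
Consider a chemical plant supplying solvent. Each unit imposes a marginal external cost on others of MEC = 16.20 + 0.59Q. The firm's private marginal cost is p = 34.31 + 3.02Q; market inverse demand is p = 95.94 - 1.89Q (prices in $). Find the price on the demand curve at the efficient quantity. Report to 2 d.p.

P = $80.33

Social marginal cost = private MC + MEC = 50.51 + 3.61Q.
Set SMC = demand: 50.51 + 3.61Q = 95.94 - 1.89Q → Q* = 8.2600.
Consumer price on the demand curve at Q*: 95.94 − 1.89×8.2600 = 80.3286.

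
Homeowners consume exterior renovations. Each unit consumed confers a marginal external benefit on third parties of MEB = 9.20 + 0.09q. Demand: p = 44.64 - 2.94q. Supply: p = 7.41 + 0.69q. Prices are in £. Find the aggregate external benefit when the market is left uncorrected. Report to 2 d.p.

£99.09

Market equilibrium (private): 7.41 + 0.69q = 44.64 - 2.94q → q_m = 10.2562.
Total external benefit = ∫₀^{q_m} (9.20 + 0.09q) dq = 9.20×10.2562 + ½×0.09×10.2562² = 99.0906.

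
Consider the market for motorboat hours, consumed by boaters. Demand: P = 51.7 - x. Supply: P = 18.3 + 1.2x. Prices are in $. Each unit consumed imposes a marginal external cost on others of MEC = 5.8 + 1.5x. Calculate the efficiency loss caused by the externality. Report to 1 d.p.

DWL = $110.3

Market equilibrium (private): 18.3 + 1.2x = 51.7 - x → x_m = 15.1818.
Social marginal benefit = demand − MEC = 45.9 - 2.5x.
Set SMB = MC: 45.9 - 2.5x = 18.3 + 1.2x → x* = 7.4595.
The loss is the area between SMB and MC from x* to x_m; with linear curves that's a triangle of height MEC(x_m).
DWL = ½ × 7.7223 × 28.5727 = 110.3235.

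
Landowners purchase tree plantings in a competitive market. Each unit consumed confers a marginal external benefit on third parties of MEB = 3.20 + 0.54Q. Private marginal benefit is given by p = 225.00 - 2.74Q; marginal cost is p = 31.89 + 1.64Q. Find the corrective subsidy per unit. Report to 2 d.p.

subsidy = 30.81 per unit

Social marginal benefit = demand + MEB = 228.20 - 2.20Q.
Set SMB = MC: 228.20 - 2.20Q = 31.89 + 1.64Q → Q* = 51.1224.
The Pigouvian subsidy equals MEB at Q*: 3.20 + 0.54×51.1224 = 30.8061.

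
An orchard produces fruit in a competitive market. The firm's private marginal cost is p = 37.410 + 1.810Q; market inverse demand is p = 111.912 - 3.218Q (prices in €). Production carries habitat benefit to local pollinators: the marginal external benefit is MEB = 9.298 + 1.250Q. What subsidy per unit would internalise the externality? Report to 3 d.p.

Social marginal cost = private MC − MEB = 28.112 + 0.560Q.
Set SMC = demand: 28.112 + 0.560Q = 111.912 - 3.218Q → Q* = 22.1810.
The Pigouvian subsidy equals MEB at Q*: 9.298 + 1.250×22.1810 = 37.0243.

subsidy = €37.024 per unit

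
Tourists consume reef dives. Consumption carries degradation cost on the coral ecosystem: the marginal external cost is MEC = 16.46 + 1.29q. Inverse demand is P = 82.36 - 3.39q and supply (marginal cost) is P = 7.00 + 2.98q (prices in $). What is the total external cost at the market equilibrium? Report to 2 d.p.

Market equilibrium (private): 7.00 + 2.98q = 82.36 - 3.39q → q_m = 11.8305.
Total external cost = ∫₀^{q_m} (16.46 + 1.29q) dq = 16.46×11.8305 + ½×1.29×11.8305² = 285.0047.

$285.00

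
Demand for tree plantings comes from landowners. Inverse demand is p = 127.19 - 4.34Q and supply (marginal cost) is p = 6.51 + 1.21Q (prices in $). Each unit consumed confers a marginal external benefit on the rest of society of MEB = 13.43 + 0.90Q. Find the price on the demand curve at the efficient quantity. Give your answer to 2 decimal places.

P = $2.02

Social marginal benefit = demand + MEB = 140.62 - 3.44Q.
Set SMB = MC: 140.62 - 3.44Q = 6.51 + 1.21Q → Q* = 28.8409.
Consumer price on the demand curve at Q*: 127.19 − 4.34×28.8409 = 2.0205.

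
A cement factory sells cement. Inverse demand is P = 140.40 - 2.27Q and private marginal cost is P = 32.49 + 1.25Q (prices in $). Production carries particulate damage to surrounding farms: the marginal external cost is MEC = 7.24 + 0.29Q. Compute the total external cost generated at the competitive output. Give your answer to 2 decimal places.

$358.22

Market equilibrium (private): 32.49 + 1.25Q = 140.40 - 2.27Q → Q_m = 30.6563.
Total external cost = ∫₀^{Q_m} (7.24 + 0.29Q) dQ = 7.24×30.6563 + ½×0.29×30.6563² = 358.2239.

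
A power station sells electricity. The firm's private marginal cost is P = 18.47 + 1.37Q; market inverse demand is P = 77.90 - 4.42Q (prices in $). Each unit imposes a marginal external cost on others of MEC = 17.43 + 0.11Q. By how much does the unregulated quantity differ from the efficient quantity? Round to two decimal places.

3.15 units

Market equilibrium (private): 18.47 + 1.37Q = 77.90 - 4.42Q → Q_m = 10.2642.
Social marginal cost = private MC + MEC = 35.90 + 1.48Q.
Set SMC = demand: 35.90 + 1.48Q = 77.90 - 4.42Q → Q* = 7.1186.
Gap = |10.2642 − 7.1186| = 3.1456.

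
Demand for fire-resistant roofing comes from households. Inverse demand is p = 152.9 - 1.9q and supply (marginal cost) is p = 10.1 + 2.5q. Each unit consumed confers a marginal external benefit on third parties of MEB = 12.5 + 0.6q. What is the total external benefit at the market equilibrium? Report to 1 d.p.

721.7

Market equilibrium (private): 10.1 + 2.5q = 152.9 - 1.9q → q_m = 32.4545.
Total external benefit = ∫₀^{q_m} (12.5 + 0.6q) dq = 12.5×32.4545 + ½×0.6×32.4545² = 721.6696.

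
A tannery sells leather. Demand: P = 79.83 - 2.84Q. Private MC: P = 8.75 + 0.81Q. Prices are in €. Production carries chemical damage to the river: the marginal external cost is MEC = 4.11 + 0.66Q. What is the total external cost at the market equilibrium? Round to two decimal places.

€205.19

Market equilibrium (private): 8.75 + 0.81Q = 79.83 - 2.84Q → Q_m = 19.4740.
Total external cost = ∫₀^{Q_m} (4.11 + 0.66Q) dQ = 4.11×19.4740 + ½×0.66×19.4740² = 205.1862.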